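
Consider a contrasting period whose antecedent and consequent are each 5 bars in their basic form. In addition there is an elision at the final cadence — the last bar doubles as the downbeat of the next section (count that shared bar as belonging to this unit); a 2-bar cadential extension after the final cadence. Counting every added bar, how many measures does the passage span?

Basic contrasting period: 5 + 5 = 10 bars.
10 (basic form) + 2 (cadential extension) = 12.
The elision shares a bar with the next section but does not change this unit's count.

12 measures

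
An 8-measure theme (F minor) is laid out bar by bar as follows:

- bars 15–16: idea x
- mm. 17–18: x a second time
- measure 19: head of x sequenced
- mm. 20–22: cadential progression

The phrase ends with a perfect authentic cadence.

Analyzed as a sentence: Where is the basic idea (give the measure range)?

The presentation of a sentence is the basic idea (mm. 15–16) plus its repetition (mm. 17–18); the basic idea is therefore mm. 15–16.

measures 15–16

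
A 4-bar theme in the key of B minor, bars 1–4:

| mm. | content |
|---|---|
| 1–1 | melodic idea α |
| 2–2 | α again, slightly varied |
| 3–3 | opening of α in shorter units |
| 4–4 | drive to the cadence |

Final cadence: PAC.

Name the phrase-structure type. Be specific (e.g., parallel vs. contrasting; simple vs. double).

Basic idea (m. 1) + its repetition (measure 2) form the presentation; fragmentation and cadence (measures 3-4) form the continuation — the 4-bar whole is a sentence.

sentence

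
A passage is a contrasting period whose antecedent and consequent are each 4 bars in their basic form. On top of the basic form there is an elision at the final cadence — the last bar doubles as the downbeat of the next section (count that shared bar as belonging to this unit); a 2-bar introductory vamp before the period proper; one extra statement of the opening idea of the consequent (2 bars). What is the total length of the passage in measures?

Basic contrasting period: 4 + 4 = 8 bars.
8 (basic form) + 2 (introduction) + 2 (extra statement) = 12.
The elision shares a bar with the next section but does not change this unit's count.

12 measures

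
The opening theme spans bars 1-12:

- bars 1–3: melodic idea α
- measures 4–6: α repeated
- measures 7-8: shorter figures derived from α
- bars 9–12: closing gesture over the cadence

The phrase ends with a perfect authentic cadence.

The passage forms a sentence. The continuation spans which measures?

measures 7–12

After the presentation (mm. 1–6), the continuation covers the fragmentation through the cadence: mm. 7–12.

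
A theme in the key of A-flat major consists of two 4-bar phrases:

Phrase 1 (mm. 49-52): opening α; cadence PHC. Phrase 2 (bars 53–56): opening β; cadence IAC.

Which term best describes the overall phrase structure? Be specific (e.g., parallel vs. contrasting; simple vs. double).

Phrase 1 ends with a Phrygian half cadence (weaker) and phrase 2 with an imperfect authentic cadence (stronger): antecedent + consequent = a period.
The two phrases open with different material (α / β), so the period is contrasting.

contrasting period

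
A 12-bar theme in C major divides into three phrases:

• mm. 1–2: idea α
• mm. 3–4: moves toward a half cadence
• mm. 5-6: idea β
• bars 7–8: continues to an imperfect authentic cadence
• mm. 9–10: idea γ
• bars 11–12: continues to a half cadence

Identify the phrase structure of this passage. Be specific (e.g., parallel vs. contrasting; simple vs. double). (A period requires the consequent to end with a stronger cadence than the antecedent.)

phrase group

The final phrase closes with a half cadence, which is not stronger than the preceding imperfect authentic cadence; the 3 phrases lack an overall antecedent–consequent design and so form a phrase group.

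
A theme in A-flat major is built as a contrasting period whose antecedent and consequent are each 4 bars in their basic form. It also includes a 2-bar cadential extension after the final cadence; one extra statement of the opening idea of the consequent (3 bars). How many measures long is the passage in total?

13 measures

Basic contrasting period: 4 + 4 = 8 bars.
8 (basic form) + 2 (cadential extension) + 3 (extra statement) = 13.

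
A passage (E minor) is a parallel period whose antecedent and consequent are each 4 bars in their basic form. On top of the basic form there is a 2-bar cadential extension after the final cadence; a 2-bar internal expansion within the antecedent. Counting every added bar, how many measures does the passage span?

Basic parallel period: 4 + 4 = 8 bars.
8 (basic form) + 2 (cadential extension) + 2 (internal expansion) = 12.

12 measures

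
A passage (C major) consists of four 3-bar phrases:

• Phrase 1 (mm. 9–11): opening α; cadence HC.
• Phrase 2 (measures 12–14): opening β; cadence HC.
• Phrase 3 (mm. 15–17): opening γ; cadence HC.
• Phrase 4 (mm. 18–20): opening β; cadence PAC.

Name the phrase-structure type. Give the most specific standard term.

Four phrases in two halves: the first half (bars 9–14) ends with a half cadence, the second (mm. 15-20) with a perfect authentic cadence — a large antecedent–consequent pair, i.e. a double period.
Phrase 3 begins with different material from phrase 1, making it contrasting.

contrasting double period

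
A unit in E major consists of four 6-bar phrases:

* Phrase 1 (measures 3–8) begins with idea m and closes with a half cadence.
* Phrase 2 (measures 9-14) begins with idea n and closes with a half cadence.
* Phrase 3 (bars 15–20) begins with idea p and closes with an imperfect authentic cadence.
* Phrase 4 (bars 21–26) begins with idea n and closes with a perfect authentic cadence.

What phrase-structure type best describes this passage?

Four phrases in two halves: the first half (bars 3–14) ends with a half cadence, the second (mm. 15–26) with a perfect authentic cadence — a large antecedent–consequent pair, i.e. a double period.
Phrase 3 begins with different material from phrase 1, making it contrasting.

contrasting double period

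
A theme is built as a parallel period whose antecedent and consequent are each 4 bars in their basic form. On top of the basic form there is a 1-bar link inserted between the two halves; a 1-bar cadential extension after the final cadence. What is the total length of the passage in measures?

Basic parallel period: 4 + 4 = 8 bars.
8 (basic form) + 1 (link) + 1 (cadential extension) = 10.

10 measures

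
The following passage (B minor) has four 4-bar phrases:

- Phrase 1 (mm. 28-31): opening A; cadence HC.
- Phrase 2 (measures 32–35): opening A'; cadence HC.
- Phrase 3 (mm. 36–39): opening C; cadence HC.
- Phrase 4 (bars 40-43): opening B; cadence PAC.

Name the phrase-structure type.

contrasting double period

Four phrases in two halves: the first half (mm. 28–35) ends with a half cadence, the second (mm. 36–43) with a perfect authentic cadence — a large antecedent–consequent pair, i.e. a double period.
Phrase 3 begins with different material from phrase 1, making it contrasting.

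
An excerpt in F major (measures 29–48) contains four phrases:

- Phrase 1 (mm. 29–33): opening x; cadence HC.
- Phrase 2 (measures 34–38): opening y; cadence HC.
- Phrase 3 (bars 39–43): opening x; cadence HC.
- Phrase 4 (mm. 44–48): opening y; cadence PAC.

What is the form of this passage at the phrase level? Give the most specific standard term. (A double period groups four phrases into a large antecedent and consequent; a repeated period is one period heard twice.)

Four phrases in two halves: the first half (measures 29–38) ends with a half cadence, the second (mm. 39-48) with a perfect authentic cadence — a large antecedent–consequent pair, i.e. a double period.
Phrase 3 begins with the same material as phrase 1, making it parallel.

parallel double period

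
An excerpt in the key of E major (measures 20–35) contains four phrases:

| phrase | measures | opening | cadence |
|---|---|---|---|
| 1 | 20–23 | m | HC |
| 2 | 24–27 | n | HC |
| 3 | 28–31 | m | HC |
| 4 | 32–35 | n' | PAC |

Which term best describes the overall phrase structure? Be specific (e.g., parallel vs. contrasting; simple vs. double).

parallel double period

Four phrases in two halves: the first half (mm. 20–27) ends with a half cadence, the second (mm. 28-35) with a perfect authentic cadence — a large antecedent–consequent pair, i.e. a double period.
Phrase 3 begins with the same material as phrase 1, making it parallel.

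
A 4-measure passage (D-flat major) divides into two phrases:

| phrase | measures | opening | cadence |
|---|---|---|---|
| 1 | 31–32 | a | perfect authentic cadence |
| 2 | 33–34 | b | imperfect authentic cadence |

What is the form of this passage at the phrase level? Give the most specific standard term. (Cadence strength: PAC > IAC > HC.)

The second phrase closes with an imperfect authentic cadence, which is not stronger than the first phrase's perfect authentic cadence; without a weak→strong cadential pair there is no antecedent–consequent relationship, so this is a phrase group rather than a period.

phrase group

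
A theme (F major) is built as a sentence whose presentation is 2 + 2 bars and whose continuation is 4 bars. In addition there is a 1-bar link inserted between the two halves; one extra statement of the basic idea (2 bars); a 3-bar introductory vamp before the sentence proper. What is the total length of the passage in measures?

Basic sentence: 2 + 2 + 4 = 8 bars.
8 (basic form) + 1 (link) + 2 (extra statement) + 3 (introduction) = 14.

14 measures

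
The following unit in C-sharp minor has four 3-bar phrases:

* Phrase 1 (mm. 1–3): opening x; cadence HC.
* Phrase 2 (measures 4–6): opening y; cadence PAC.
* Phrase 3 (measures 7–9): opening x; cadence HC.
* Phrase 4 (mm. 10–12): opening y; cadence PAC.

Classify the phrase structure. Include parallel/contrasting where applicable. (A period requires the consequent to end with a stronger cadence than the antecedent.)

repeated period

The cadence pattern HC–PAC–HC–PAC is weak–strong twice, and phrases 3–4 restate phrases 1–2: a period heard twice, not a double period (which would end weakly at phrase 2).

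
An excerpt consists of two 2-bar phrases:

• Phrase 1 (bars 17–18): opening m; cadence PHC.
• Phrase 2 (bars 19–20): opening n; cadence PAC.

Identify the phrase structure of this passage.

Phrase 1 ends with a Phrygian half cadence (weaker) and phrase 2 with a perfect authentic cadence (stronger): antecedent + consequent = a period.
The two phrases open with different material (m / n), so the period is contrasting.

contrasting period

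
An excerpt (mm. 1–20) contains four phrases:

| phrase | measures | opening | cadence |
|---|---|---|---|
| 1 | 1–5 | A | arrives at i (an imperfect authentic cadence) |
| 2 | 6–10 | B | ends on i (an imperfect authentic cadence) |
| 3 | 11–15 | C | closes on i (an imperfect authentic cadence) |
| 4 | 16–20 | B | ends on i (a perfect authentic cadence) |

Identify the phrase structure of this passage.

Four phrases in two halves: the first half (mm. 1–10) ends with an imperfect authentic cadence, the second (measures 11–20) with a perfect authentic cadence — a large antecedent–consequent pair, i.e. a double period.
Phrase 3 begins with different material from phrase 1, making it contrasting.

contrasting double period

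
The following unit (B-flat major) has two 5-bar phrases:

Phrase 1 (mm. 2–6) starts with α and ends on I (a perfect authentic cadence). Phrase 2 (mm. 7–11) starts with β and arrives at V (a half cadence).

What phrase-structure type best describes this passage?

phrase group

The second phrase closes with a half cadence, which is not stronger than the first phrase's perfect authentic cadence; without a weak→strong cadential pair there is no antecedent–consequent relationship, so this is a phrase group rather than a period.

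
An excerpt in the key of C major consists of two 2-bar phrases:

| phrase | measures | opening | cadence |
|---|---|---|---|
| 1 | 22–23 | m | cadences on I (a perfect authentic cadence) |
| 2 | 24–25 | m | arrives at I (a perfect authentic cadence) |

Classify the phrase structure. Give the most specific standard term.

repeated phrase

Both phrases have the same opening (m) and the same cadence (perfect authentic cadence): the second is a restatement, not a consequent, so this is a repeated phrase rather than a period.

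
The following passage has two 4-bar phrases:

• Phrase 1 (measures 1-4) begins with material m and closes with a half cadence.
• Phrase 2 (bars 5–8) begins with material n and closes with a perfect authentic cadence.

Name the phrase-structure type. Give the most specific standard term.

Phrase 1 ends with a half cadence (weaker) and phrase 2 with a perfect authentic cadence (stronger): antecedent + consequent = a period.
The two phrases open with different material (m / n), so the period is contrasting.

contrasting period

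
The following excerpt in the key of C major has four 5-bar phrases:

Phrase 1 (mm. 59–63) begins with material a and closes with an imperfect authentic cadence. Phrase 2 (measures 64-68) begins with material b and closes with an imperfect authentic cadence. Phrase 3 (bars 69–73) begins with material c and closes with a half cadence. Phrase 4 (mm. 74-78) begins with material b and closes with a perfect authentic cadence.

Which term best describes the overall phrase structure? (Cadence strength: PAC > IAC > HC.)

Four phrases in two halves: the first half (measures 59–68) ends with an imperfect authentic cadence, the second (bars 69-78) with a perfect authentic cadence — a large antecedent–consequent pair, i.e. a double period.
Phrase 3 begins with different material from phrase 1, making it contrasting.

contrasting double period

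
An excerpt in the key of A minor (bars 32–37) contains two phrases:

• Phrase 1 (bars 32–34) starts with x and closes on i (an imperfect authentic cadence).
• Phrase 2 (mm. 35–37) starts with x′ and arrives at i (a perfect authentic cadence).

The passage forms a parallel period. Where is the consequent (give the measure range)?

The antecedent is the phrase ending with the weaker cadence (imperfect authentic cadence, phrase 1) and the consequent the one ending more conclusively (perfect authentic cadence, phrase 2); the consequent is mm. 35-37.

measures 35–37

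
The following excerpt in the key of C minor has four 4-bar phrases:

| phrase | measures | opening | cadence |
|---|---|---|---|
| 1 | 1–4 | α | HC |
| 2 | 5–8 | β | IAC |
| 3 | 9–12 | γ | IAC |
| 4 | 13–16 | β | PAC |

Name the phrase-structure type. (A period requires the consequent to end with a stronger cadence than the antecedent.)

contrasting double period

Four phrases in two halves: the first half (mm. 1-8) ends with an imperfect authentic cadence, the second (measures 9–16) with a perfect authentic cadence — a large antecedent–consequent pair, i.e. a double period.
Phrase 3 begins with different material from phrase 1, making it contrasting.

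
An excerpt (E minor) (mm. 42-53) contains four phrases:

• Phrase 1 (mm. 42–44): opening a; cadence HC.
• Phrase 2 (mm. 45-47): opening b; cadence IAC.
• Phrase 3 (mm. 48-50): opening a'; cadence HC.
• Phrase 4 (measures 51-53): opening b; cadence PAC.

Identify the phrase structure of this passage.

parallel double period

Four phrases in two halves: the first half (measures 42–47) ends with an imperfect authentic cadence, the second (bars 48–53) with a perfect authentic cadence — a large antecedent–consequent pair, i.e. a double period.
Phrase 3 begins with the same material as phrase 1, making it parallel.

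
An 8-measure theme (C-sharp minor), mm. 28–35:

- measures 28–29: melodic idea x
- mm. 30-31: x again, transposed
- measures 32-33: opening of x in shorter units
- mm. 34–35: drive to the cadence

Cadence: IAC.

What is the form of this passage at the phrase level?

Basic idea (mm. 28–29) + its repetition (mm. 30–31) form the presentation; fragmentation and cadence (mm. 32-35) form the continuation — the 8-bar whole is a sentence.

sentence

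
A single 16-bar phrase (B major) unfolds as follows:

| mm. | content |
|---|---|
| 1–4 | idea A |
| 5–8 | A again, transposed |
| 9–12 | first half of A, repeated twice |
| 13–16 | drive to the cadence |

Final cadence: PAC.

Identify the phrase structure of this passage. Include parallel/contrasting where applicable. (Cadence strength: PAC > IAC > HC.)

Basic idea (measures 1-4) + its repetition (bars 5–8) form the presentation; fragmentation and cadence (mm. 9–16) form the continuation — the 16-bar whole is a sentence.

sentence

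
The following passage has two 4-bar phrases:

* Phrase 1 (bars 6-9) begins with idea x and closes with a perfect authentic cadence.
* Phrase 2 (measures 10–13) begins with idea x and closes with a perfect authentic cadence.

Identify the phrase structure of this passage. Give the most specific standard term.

Both phrases have the same opening (x) and the same cadence (perfect authentic cadence): the second is a restatement, not a consequent, so this is a repeated phrase rather than a period.

repeated phrase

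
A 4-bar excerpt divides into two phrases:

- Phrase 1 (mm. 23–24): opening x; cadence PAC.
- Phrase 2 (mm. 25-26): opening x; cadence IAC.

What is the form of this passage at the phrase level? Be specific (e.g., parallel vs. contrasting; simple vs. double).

phrase group

The second phrase closes with an imperfect authentic cadence, which is not stronger than the first phrase's perfect authentic cadence; without a weak→strong cadential pair there is no antecedent–consequent relationship, so this is a phrase group rather than a period.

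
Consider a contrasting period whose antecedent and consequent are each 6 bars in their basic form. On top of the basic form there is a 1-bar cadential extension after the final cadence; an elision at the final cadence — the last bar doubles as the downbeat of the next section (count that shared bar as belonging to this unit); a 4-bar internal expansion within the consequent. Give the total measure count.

17 measures

Basic contrasting period: 6 + 6 = 12 bars.
12 (basic form) + 1 (cadential extension) + 4 (internal expansion) = 17.
The elision shares a bar with the next section but does not change this unit's count.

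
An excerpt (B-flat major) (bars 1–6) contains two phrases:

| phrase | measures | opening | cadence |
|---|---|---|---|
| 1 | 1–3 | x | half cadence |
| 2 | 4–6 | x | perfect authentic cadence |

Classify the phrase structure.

parallel period

Phrase 1 ends with a half cadence (weaker) and phrase 2 with a perfect authentic cadence (stronger): antecedent + consequent = a period.
The two phrases open with the same material (x / x), so the period is parallel.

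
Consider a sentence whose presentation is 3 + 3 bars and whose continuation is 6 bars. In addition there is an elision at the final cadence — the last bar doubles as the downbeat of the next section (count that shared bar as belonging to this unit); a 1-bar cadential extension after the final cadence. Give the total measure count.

Basic sentence: 3 + 3 + 6 = 12 bars.
12 (basic form) + 1 (cadential extension) = 13.
The elision shares a bar with the next section but does not change this unit's count.

13 measures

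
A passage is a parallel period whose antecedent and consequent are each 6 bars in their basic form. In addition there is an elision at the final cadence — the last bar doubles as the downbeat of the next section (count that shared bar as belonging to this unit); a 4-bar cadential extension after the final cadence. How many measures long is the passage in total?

Basic parallel period: 6 + 6 = 12 bars.
12 (basic form) + 4 (cadential extension) = 16.
The elision shares a bar with the next section but does not change this unit's count.

16 measures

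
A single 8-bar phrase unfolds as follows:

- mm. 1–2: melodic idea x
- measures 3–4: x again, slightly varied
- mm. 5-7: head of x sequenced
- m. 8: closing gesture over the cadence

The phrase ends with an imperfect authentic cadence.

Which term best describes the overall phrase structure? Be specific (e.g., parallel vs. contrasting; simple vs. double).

sentence

Basic idea (bars 1-2) + its repetition (mm. 3-4) form the presentation; fragmentation and cadence (mm. 5–8) form the continuation — the 8-bar whole is a sentence.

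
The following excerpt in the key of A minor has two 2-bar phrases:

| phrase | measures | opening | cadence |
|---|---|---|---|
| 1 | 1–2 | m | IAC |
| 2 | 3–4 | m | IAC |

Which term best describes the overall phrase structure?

repeated phrase

Both phrases have the same opening (m) and the same cadence (imperfect authentic cadence): the second is a restatement, not a consequent, so this is a repeated phrase rather than a period.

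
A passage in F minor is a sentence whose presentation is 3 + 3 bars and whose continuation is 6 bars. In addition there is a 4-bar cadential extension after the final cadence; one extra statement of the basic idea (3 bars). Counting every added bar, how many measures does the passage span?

Basic sentence: 3 + 3 + 6 = 12 bars.
12 (basic form) + 4 (cadential extension) + 3 (extra statement) = 19.

19 measures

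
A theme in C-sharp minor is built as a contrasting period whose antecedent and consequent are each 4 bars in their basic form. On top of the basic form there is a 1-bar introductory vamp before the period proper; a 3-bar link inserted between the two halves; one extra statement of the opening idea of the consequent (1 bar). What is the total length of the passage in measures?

13 measures

Basic contrasting period: 4 + 4 = 8 bars.
8 (basic form) + 1 (introduction) + 3 (link) + 1 (extra statement) = 13.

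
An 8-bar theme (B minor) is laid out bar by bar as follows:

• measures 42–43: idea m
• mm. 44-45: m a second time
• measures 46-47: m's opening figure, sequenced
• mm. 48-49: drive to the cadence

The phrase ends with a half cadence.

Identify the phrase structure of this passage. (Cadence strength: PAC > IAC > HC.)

Basic idea (mm. 42–43) + its repetition (mm. 44–45) form the presentation; fragmentation and cadence (mm. 46–49) form the continuation — the 8-bar whole is a sentence.

sentence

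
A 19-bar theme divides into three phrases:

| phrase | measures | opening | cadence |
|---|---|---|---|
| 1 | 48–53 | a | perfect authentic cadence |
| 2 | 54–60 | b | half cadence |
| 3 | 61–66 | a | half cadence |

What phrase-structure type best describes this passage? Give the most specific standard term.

phrase group

The final phrase closes with a half cadence, which is not stronger than the preceding half cadence; the 3 phrases lack an overall antecedent–consequent design and so form a phrase group.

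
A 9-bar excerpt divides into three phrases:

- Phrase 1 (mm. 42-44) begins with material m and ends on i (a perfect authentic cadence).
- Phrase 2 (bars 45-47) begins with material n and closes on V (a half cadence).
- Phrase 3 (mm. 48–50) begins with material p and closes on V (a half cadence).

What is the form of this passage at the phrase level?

phrase group

The final phrase closes with a half cadence, which is not stronger than the preceding half cadence; the 3 phrases lack an overall antecedent–consequent design and so form a phrase group.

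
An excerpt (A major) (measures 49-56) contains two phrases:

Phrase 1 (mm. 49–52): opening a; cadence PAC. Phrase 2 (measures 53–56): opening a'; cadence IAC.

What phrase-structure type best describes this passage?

phrase group

The second phrase closes with an imperfect authentic cadence, which is not stronger than the first phrase's perfect authentic cadence; without a weak→strong cadential pair there is no antecedent–consequent relationship, so this is a phrase group rather than a period.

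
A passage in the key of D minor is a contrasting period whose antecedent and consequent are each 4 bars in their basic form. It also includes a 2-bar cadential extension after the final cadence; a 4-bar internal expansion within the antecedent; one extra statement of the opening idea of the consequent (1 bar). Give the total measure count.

Basic contrasting period: 4 + 4 = 8 bars.
8 (basic form) + 2 (cadential extension) + 4 (internal expansion) + 1 (extra statement) = 15.

15 measures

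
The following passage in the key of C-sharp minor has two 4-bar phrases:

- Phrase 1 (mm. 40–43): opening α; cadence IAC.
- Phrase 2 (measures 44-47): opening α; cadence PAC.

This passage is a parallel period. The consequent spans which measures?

measures 44–47

The antecedent is the phrase ending with the weaker cadence (imperfect authentic cadence, phrase 1) and the consequent the one ending more conclusively (perfect authentic cadence, phrase 2); the consequent is mm. 44–47.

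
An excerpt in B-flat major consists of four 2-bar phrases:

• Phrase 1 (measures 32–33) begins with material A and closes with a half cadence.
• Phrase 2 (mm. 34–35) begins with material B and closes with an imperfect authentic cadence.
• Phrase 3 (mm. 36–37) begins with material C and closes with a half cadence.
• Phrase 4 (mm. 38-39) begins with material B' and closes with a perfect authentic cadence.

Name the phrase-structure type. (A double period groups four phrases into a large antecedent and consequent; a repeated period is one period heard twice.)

contrasting double period

Four phrases in two halves: the first half (bars 32–35) ends with an imperfect authentic cadence, the second (bars 36-39) with a perfect authentic cadence — a large antecedent–consequent pair, i.e. a double period.
Phrase 3 begins with different material from phrase 1, making it contrasting.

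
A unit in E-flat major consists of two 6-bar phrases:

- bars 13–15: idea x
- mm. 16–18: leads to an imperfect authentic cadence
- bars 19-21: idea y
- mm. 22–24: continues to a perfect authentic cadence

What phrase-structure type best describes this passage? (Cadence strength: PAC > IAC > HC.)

contrasting period

Phrase 1 ends with an imperfect authentic cadence (weaker) and phrase 2 with a perfect authentic cadence (stronger): antecedent + consequent = a period.
The two phrases open with different material (x / y), so the period is contrasting.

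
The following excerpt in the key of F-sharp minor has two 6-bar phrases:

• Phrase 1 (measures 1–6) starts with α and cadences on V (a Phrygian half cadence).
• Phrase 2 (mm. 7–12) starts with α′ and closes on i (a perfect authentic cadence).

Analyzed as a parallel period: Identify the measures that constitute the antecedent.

The antecedent is the phrase ending with the weaker cadence (Phrygian half cadence, phrase 1) and the consequent the one ending more conclusively (perfect authentic cadence, phrase 2); the antecedent is bars 1–6.

measures 1–6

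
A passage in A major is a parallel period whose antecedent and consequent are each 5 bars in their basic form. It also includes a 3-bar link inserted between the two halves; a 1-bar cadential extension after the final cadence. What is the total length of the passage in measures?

14 measures

Basic parallel period: 5 + 5 = 10 bars.
10 (basic form) + 3 (link) + 1 (cadential extension) = 14.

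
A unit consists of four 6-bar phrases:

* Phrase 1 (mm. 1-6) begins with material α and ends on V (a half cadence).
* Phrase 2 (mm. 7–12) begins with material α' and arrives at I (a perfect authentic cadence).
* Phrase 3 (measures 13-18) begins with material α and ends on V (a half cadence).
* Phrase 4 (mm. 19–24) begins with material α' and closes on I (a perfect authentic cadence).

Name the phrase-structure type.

The cadence pattern HC–PAC–HC–PAC is weak–strong twice, and phrases 3–4 restate phrases 1–2: a period heard twice, not a double period (which would end weakly at phrase 2).

repeated period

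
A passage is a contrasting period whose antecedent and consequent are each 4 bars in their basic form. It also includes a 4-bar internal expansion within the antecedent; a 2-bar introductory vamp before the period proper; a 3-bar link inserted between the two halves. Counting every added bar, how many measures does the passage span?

Basic contrasting period: 4 + 4 = 8 bars.
8 (basic form) + 4 (internal expansion) + 2 (introduction) + 3 (link) = 17.

17 measures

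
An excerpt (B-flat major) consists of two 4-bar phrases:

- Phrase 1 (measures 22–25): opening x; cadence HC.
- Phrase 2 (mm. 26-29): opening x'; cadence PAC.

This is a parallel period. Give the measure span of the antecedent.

The phrase ending with the weaker cadence (half cadence) is the antecedent; the one ending more conclusively (perfect authentic cadence) is the consequent. The antecedent is measures 22–25.

measures 22–25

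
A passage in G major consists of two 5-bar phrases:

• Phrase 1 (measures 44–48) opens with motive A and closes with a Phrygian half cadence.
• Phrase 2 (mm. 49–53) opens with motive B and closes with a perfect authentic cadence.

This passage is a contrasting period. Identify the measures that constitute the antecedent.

measures 44–48

The antecedent is the phrase ending with the weaker cadence (Phrygian half cadence, phrase 1) and the consequent the one ending more conclusively (perfect authentic cadence, phrase 2); the antecedent is mm. 44–48.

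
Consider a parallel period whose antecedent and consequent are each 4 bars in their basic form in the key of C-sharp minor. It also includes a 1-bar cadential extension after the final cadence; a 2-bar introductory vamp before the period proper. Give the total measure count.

11 measures

Basic parallel period: 4 + 4 = 8 bars.
8 (basic form) + 1 (cadential extension) + 2 (introduction) = 11.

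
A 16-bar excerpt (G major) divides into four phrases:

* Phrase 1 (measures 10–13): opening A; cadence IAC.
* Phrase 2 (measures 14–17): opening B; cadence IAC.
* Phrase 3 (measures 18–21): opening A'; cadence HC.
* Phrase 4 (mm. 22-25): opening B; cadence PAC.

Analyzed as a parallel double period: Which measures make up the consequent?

measures 18–25

In a double period the four phrases pair into a large antecedent (phrases 1–2, ending imperfect authentic cadence) and a large consequent (phrases 3–4, ending perfect authentic cadence). The consequent spans mm. 18–25.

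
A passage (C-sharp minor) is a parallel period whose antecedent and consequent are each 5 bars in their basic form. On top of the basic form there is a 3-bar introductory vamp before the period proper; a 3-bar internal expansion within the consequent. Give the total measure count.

Basic parallel period: 5 + 5 = 10 bars.
10 (basic form) + 3 (introduction) + 3 (internal expansion) = 16.

16 measures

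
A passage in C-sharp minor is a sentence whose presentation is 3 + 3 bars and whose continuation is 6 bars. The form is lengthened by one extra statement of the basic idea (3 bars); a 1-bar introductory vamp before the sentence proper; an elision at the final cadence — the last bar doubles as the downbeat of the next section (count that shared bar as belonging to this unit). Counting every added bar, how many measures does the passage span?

Basic sentence: 3 + 3 + 6 = 12 bars.
12 (basic form) + 3 (extra statement) + 1 (introduction) = 16.
The elision shares a bar with the next section but does not change this unit's count.

16 measures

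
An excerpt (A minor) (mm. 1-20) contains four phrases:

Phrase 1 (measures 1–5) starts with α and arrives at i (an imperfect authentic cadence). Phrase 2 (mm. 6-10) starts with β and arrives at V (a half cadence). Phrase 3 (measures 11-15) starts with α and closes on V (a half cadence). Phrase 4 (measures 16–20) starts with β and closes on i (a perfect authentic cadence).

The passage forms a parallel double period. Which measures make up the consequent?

In a double period the first pair of phrases (ending half cadence) is the large antecedent and the second pair (ending perfect authentic cadence) is the large consequent; the consequent is measures 11–20.

measures 11–20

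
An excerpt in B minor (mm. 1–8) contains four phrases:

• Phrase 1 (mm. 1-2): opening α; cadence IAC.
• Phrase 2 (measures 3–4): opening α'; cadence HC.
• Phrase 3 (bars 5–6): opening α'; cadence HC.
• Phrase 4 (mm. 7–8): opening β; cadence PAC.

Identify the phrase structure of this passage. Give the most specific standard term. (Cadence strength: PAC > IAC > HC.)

Four phrases in two halves: the first half (mm. 1-4) ends with a half cadence, the second (mm. 5–8) with a perfect authentic cadence — a large antecedent–consequent pair, i.e. a double period.
Phrase 3 begins with the same material as phrase 1, making it parallel.

parallel double period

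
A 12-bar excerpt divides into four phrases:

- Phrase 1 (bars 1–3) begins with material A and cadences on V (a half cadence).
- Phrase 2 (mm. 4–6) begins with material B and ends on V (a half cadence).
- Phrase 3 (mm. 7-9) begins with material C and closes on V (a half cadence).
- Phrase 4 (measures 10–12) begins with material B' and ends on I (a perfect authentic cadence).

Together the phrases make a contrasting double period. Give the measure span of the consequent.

measures 7–12

In a double period the first pair of phrases (ending half cadence) is the large antecedent and the second pair (ending perfect authentic cadence) is the large consequent; the consequent is measures 7–12.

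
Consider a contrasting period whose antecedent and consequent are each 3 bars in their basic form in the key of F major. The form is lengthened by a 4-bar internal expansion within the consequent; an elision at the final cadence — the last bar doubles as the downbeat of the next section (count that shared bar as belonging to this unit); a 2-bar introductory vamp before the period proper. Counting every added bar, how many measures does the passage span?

Basic contrasting period: 3 + 3 = 6 bars.
6 (basic form) + 4 (internal expansion) + 2 (introduction) = 12.
The elision shares a bar with the next section but does not change this unit's count.

12 measures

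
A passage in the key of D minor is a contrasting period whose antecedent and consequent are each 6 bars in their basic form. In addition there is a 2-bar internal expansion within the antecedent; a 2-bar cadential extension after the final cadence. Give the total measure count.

16 measures

Basic contrasting period: 6 + 6 = 12 bars.
12 (basic form) + 2 (internal expansion) + 2 (cadential extension) = 16.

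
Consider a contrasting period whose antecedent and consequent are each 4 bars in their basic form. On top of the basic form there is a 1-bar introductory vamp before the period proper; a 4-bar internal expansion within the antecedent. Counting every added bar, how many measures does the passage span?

13 measures

Basic contrasting period: 4 + 4 = 8 bars.
8 (basic form) + 1 (introduction) + 4 (internal expansion) = 13.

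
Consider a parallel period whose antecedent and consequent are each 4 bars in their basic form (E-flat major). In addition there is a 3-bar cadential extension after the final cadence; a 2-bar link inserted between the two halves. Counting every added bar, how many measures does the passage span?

Basic parallel period: 4 + 4 = 8 bars.
8 (basic form) + 3 (cadential extension) + 2 (link) = 13.

13 measures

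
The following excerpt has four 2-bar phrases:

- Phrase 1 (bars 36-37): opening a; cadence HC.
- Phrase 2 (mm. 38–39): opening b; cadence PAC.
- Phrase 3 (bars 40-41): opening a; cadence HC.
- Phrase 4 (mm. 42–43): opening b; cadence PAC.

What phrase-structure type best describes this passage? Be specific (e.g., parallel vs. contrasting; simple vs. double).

repeated period

The cadence pattern HC–PAC–HC–PAC is weak–strong twice, and phrases 3–4 restate phrases 1–2: a period heard twice, not a double period (which would end weakly at phrase 2).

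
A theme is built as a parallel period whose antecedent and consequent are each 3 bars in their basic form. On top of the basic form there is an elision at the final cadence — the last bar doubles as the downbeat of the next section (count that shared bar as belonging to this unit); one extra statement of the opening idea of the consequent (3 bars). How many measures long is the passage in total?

9 measures

Basic parallel period: 3 + 3 = 6 bars.
6 (basic form) + 3 (extra statement) = 9.
The elision shares a bar with the next section but does not change this unit's count.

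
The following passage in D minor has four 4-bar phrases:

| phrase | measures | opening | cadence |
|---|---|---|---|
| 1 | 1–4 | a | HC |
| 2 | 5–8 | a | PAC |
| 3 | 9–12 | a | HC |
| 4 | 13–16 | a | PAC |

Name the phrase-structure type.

The cadence pattern HC–PAC–HC–PAC is weak–strong twice, and phrases 3–4 restate phrases 1–2: a period heard twice, not a double period (which would end weakly at phrase 2).

repeated period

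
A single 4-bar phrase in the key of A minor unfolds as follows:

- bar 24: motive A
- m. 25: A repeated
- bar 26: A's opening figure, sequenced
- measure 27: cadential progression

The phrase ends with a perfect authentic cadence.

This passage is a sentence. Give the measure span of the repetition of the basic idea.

The presentation of a sentence is the basic idea (m. 24) plus its repetition (m. 25); the repetition of the basic idea is therefore m. 25.

measures 25–25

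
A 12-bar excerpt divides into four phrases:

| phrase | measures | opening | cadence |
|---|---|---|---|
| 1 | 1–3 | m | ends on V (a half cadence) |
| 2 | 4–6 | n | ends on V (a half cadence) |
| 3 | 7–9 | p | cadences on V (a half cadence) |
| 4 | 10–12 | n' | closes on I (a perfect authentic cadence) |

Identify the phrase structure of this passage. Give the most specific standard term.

Four phrases in two halves: the first half (measures 1–6) ends with a half cadence, the second (mm. 7-12) with a perfect authentic cadence — a large antecedent–consequent pair, i.e. a double period.
Phrase 3 begins with different material from phrase 1, making it contrasting.

contrasting double period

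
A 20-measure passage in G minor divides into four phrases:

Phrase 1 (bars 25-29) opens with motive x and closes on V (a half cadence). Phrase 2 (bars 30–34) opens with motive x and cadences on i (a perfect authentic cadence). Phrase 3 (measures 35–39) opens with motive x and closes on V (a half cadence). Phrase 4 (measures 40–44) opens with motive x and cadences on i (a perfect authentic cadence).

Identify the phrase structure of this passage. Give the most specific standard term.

The cadence pattern HC–PAC–HC–PAC is weak–strong twice, and phrases 3–4 restate phrases 1–2: a period heard twice, not a double period (which would end weakly at phrase 2).

repeated period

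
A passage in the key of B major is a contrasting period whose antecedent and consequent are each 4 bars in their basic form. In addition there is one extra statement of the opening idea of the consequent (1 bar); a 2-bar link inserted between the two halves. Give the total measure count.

11 measures

Basic contrasting period: 4 + 4 = 8 bars.
8 (basic form) + 1 (extra statement) + 2 (link) = 11.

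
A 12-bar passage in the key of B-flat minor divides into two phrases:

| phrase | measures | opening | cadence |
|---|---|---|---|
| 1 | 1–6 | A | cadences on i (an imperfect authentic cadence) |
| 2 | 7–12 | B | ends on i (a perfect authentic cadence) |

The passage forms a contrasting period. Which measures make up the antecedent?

The phrase ending with the weaker cadence (imperfect authentic cadence) is the antecedent; the one ending more conclusively (perfect authentic cadence) is the consequent. The antecedent is measures 1–6.

measures 1–6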